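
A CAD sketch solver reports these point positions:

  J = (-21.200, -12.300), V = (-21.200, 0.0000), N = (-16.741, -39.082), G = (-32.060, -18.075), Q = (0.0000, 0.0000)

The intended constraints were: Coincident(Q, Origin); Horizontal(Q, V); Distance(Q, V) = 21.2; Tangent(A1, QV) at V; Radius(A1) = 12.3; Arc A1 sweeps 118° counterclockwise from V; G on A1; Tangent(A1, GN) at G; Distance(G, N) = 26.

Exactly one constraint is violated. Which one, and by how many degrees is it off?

Tangent(A1, GN) at G — off by 8.10°.

Q = (0.00, 0.00) ✓; Q.y = 0.00, V.y = 0.00 ✓; |QV| = 21.20 ✓; ∠(JV, VQ) = 90.00° ✓; |JV| = 12.30 ✓; bearing(J→G) − bearing(J→V) = 118.0° ✓; |JG| = 12.30 ✓; ∠(JG, GN) = 81.90° ✗; |GN| = 26.00 ✓.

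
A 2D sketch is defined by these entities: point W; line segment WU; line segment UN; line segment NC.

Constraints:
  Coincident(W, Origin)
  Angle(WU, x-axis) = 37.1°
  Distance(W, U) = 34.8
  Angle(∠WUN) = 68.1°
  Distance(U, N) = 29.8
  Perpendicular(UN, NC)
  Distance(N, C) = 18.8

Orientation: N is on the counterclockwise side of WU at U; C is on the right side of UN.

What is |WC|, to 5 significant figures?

53.786

W is at the origin; WU runs at 37.1° with length 34.8, so U = 34.8·(cos 37.1°, sin 37.1°) = (27.756, 20.992). ∠WUN = 68.1°, so UN runs at 37.1° + (180° − 68.1°) = 149.00° from the x-axis; with |UN| = 29.8, N = U + 29.8·(cos 149.00°, sin 149.00°) = (2.2123, 36.340). The perpendicularity gives NC at right angles to UN; with |NC| = 18.8 on the right of UN, C = N + 18.8·(0.51504, 0.85717) = (11.895, 52.455). Then |WC| = |C − W| = 53.786.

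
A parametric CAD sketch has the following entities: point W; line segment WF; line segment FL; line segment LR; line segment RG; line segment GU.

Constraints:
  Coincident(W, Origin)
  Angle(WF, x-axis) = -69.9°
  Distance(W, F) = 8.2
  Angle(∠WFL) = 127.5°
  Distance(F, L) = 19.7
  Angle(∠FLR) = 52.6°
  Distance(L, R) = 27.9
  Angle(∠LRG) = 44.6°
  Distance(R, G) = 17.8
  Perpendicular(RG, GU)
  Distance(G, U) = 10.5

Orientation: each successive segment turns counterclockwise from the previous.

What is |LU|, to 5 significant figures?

9.3218

W is at the origin; WF runs at -69.9° with length 8.2, so F = (2.8180, -7.7006). ∠WFL = 127.5° gives FL at -17.400° from the x-axis; with |FL| = 19.7, L = (21.617, -13.592). ∠FLR = 52.6° gives LR at 110.00° from the x-axis; with |LR| = 27.9, R = (12.074, 12.626). ∠LRG = 44.6° gives RG at -114.60° from the x-axis; with |RG| = 17.8, G = (4.6644, -3.5587). RG ⟂ GU, so GU runs at -24.600°; with |GU| = 10.5, U = (14.211, -7.9296). Then |LU| = |U − L| = 9.3218.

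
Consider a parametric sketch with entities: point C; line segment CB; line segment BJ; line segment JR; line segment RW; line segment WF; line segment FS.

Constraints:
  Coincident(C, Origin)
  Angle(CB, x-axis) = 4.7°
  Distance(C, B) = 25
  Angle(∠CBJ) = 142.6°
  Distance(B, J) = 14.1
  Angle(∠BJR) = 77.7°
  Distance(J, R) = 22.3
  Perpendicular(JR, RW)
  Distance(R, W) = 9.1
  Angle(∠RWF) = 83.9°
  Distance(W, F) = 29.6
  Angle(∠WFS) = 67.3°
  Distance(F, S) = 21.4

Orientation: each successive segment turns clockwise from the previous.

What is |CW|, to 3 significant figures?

20.8

∠BJR = 77.7° gives JR at -135° from the x-axis; with |JR| = 22.3, R = (21.0, -21.3). JR is perpendicular to RW, so RW runs at 135°; with |RW| = 9.1, W = (14.6, -14.9). Then |CW| = |W − C| = 20.8.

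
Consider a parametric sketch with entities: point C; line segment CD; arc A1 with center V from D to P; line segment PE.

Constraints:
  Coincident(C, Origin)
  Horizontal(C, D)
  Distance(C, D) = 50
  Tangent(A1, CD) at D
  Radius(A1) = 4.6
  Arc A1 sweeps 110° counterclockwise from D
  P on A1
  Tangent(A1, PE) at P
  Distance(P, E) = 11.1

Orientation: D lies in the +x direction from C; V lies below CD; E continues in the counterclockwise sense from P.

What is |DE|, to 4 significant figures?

16.61

C is at the origin; CD is horizontal with |CD| = 50.0 and D on the +x side, so D = (50.00, 0.000). Tangency of A1 to CD means the radius VD is perpendicular to CD, so V = D + (0, -4.6) = (50.00, -4.600). On A1, D sits at bearing 90° from V; a 110° counterclockwise sweep puts P at bearing 200°, so P = V + 4.6·(cos 200°, sin 200°) = (45.68, -6.173). A1 meets PE tangentially, so VP is at right angles to PE, so PE runs along (−sin 200°, cos 200°); with |PE| = 11.1, E = (49.47, -16.60). Then |DE| = |E − D| = 16.61.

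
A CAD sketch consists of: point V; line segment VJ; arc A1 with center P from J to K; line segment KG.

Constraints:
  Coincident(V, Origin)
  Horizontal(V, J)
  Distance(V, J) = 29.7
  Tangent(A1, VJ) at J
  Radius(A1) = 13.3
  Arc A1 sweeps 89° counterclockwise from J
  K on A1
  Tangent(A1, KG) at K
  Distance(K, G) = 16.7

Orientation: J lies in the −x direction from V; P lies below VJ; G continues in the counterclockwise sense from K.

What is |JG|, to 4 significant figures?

32.72

On A1, J sits at bearing 90° from P; an 89° counterclockwise sweep puts K at bearing 179°, so K = P + 13.3·(cos 179°, sin 179°) = (-43.00, -13.07). The tangent condition forces PK to be normal to KG, so KG runs along (−sin 179°, cos 179°); with |KG| = 16.7, G = (-43.29, -29.77). Then |JG| = |G − J| = 32.72.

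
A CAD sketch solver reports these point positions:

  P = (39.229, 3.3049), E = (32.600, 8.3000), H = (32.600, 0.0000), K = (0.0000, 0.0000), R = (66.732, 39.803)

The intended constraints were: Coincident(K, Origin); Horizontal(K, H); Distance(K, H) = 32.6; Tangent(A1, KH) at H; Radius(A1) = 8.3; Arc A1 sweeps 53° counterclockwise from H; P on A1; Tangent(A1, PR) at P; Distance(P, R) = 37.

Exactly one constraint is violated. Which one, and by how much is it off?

Distance(P, R) = 37 — off by 8.70.

K = (0.00, 0.00) ✓; K.y = 0.00, H.y = 0.00 ✓; |KH| = 32.60 ✓; ∠(EH, HK) = 90.00° ✓; |EH| = 8.300 ✓; bearing(E→P) − bearing(E→H) = 53.00° ✓; |EP| = 8.300 ✓; ∠(EP, PR) = 90.00° ✓; |PR| = 45.70 ✗.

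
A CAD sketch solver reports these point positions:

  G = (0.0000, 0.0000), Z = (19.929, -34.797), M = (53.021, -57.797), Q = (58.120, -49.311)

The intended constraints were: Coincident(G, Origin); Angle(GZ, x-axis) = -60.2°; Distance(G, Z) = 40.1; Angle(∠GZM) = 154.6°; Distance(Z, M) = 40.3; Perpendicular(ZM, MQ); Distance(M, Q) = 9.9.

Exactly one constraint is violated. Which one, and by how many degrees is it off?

Perpendicular(ZM, MQ) — off by 3.80°.

G = (0.00, 0.00) ✓; GZ at -60.20° ✓; |GZ| = 40.10 ✓; ∠GZM = 154.6° ✓; |ZM| = 40.30 ✓; ∠(ZM, MQ) = 93.80° ✗; |MQ| = 9.900 ✓.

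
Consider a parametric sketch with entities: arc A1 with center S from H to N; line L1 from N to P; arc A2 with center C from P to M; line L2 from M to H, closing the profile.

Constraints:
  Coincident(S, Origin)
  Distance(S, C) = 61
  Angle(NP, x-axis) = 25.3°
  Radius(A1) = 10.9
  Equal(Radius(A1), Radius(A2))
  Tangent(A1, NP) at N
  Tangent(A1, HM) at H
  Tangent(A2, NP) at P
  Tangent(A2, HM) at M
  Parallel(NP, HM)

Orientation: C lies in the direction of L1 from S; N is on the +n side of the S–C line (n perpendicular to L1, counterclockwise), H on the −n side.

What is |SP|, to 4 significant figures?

61.97

The slot axis is L1's direction at 25.3°, so u = (cos 25.3°, sin 25.3°) = (0.9041, 0.4274) and n = (−sin 25.3°, cos 25.3°) = (-0.4274, 0.9041). S is at the origin and C lies 61.0 along u from S, so C = 61.0·u = (55.15, 26.07). Tangency of A1 to both parallel lines with radius 10.9 puts N and H at S ± 10.9·n: N = (-4.658, 9.854), H = (4.658, -9.854). Equal radii place P and M the same way about C: P = C + 10.9·n = (50.49, 35.92), M = C − 10.9·n = (59.81, 16.21). Then |SP| = |P − S| = 61.97.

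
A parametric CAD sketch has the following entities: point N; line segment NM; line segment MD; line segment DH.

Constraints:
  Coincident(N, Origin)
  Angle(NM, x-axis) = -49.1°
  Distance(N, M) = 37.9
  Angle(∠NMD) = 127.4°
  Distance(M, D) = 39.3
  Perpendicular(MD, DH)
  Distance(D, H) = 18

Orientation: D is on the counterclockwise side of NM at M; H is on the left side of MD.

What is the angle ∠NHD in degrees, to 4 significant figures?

101.0°

N is at the origin; NM runs at -49.1° with length 37.9, so M = 37.9·(cos -49.1°, sin -49.1°) = (24.81, -28.65). ∠NMD = 127.4°, so MD runs at -49.1° + (180° − 127.4°) = 3.500° from the x-axis; with |MD| = 39.3, D = M + 39.3·(cos 3.500°, sin 3.500°) = (64.04, -26.25). MD is perpendicular to DH; with |DH| = 18.0 on the left of MD, H = D + 18.0·(-0.06105, 0.9981) = (62.94, -8.281). Then cos ∠NHD = HN·HD / (|HN||HD|), giving 101.0°.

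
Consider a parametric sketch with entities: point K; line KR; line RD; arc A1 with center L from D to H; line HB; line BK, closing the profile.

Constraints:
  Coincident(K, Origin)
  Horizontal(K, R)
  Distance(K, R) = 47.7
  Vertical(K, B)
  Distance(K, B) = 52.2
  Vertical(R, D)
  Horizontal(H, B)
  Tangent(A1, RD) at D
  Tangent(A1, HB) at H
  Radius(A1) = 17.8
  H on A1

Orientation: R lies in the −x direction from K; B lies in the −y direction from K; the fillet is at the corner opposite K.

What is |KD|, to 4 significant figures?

58.81

The virtual corner opposite K is at (-47.70, -52.20). The tangent condition forces LD to be normal to RD and tangency of A1 to HB means the radius LH is perpendicular to HB, with radius 17.8, so the center L sits 17.8 in from both sides at L = (-29.90, -34.40). That places the tangent points at D = (-47.70, -34.40) on RD and H = (-29.90, -52.20) on HB. Then |KD| = |D − K| = 58.81.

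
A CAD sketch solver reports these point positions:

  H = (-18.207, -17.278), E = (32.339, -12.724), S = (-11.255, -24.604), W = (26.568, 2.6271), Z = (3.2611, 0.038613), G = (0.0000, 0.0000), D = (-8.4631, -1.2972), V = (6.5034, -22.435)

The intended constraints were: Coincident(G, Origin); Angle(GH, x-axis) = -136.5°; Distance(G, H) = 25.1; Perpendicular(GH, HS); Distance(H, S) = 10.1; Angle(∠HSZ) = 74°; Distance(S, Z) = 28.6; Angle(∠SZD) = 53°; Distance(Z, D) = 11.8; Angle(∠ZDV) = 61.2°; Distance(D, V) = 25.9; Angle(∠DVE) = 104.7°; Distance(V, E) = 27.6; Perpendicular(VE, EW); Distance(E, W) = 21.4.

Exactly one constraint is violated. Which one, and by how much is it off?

Distance(E, W) = 21.4 — off by 5.00.

G = (0.00, 0.00) ✓; GH at -136.5° ✓; |GH| = 25.10 ✓; ∠(GH, HS) = 90.00° ✓; |HS| = 10.10 ✓; ∠HSZ = 74.00° ✓; |SZ| = 28.60 ✓; ∠SZD = 53.00° ✓; |ZD| = 11.80 ✓; ∠ZDV = 61.20° ✓; |DV| = 25.90 ✓; ∠DVE = 104.7° ✓; |VE| = 27.60 ✓; ∠(VE, EW) = 90.00° ✓; |EW| = 16.40 ✗.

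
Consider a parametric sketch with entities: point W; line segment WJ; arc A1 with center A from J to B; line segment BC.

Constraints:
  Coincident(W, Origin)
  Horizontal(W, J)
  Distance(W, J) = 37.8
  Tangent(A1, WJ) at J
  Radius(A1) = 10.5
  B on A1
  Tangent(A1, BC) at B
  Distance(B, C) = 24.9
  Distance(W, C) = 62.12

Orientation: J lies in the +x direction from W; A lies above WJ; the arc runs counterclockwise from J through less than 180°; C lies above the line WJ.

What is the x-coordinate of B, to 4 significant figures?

48.13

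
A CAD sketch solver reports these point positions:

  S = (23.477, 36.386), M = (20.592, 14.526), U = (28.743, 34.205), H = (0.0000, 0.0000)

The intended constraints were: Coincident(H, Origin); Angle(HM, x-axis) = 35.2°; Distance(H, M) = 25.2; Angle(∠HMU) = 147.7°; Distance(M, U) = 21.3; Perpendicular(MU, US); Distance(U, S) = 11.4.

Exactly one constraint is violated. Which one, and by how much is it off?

Distance(U, S) = 11.4 — off by 5.70.

H = (0.00, 0.00) ✓; HM at 35.20° ✓; |HM| = 25.20 ✓; ∠HMU = 147.7° ✓; |MU| = 21.30 ✓; ∠(MU, US) = 90.00° ✓; |US| = 5.700 ✗.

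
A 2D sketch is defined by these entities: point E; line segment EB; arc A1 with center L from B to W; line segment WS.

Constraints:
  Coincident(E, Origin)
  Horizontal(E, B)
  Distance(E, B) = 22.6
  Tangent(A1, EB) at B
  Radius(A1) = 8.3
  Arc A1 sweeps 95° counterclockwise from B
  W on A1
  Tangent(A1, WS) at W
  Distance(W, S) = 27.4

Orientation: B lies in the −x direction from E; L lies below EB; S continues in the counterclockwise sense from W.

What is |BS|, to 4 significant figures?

36.79

E is at the origin; E and B share the same y with |EB| = 22.6 and B on the −x side, so B = (-22.60, 0.000). A1 meets EB tangentially, so LB is at right angles to EB, so L = B + (0, -8.3) = (-22.60, -8.300). On A1, B sits at bearing 90° from L; a 95° counterclockwise sweep puts W at bearing 185°, so W = L + 8.3·(cos 185°, sin 185°) = (-30.87, -9.023). The tangent condition forces LW to be normal to WS, so WS runs along (−sin 185°, cos 185°); with |WS| = 27.4, S = (-28.48, -36.32). Then |BS| = |S − B| = 36.79.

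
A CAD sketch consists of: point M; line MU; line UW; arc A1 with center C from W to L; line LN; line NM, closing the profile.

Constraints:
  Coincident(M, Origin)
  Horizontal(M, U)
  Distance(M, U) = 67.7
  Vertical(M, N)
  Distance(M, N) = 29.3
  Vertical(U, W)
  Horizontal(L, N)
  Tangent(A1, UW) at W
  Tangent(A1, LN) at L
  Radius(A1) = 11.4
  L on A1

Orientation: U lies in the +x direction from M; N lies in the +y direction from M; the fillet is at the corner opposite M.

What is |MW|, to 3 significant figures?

70.0

M is at the origin; M and U share the same y with |MU| = 67.7 and U on the +x side, so U = (67.7, 0.00). M and N share the same x with |MN| = 29.3 and N on the +y side, so N = (0.00, 29.3). The virtual corner opposite M is at (67.7, 29.3). Since A1 is tangent to UW there, CW ⟂ UW and the tangent condition forces CL to be normal to LN, with radius 11.4, so the center C sits 11.4 in from both sides at C = (56.3, 17.9). That places the tangent points at W = (67.7, 17.9) on UW and L = (56.3, 29.3) on LN. Then |MW| = |W − M| = 70.0.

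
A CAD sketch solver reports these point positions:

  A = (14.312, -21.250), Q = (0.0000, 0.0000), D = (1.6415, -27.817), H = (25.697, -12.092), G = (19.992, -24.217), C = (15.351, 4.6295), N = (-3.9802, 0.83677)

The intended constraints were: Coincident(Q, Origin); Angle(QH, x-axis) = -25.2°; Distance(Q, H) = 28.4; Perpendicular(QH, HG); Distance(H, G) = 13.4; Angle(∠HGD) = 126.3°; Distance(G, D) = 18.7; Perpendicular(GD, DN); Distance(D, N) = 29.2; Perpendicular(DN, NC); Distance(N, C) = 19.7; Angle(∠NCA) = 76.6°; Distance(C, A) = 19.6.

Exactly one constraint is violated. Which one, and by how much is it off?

Distance(C, A) = 19.6 — off by 6.30.

Q = (0.00, 0.00) ✓; QH at -25.20° ✓; |QH| = 28.40 ✓; ∠(QH, HG) = 90.00° ✓; |HG| = 13.40 ✓; ∠HGD = 126.3° ✓; |GD| = 18.70 ✓; ∠(GD, DN) = 90.00° ✓; |DN| = 29.20 ✓; ∠(DN, NC) = 90.00° ✓; |NC| = 19.70 ✓; ∠NCA = 76.60° ✓; |CA| = 25.90 ✗.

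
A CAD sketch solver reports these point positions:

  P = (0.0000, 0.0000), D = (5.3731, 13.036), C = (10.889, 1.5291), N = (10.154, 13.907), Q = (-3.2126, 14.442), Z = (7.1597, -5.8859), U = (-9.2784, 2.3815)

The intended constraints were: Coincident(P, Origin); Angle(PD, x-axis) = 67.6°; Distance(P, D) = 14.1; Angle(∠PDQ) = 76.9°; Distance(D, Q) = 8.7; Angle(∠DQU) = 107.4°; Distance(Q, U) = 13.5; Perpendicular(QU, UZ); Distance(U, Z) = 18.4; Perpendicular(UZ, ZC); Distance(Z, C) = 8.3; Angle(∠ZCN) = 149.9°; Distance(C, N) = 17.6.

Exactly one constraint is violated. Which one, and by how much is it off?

Distance(C, N) = 17.6 — off by 5.20.

P = (0.00, 0.00) ✓; PD at 67.60° ✓; |PD| = 14.10 ✓; ∠PDQ = 76.90° ✓; |DQ| = 8.700 ✓; ∠DQU = 107.4° ✓; |QU| = 13.50 ✓; ∠(QU, UZ) = 90.00° ✓; |UZ| = 18.40 ✓; ∠(UZ, ZC) = 90.00° ✓; |ZC| = 8.300 ✓; ∠ZCN = 149.9° ✓; |CN| = 12.40 ✗.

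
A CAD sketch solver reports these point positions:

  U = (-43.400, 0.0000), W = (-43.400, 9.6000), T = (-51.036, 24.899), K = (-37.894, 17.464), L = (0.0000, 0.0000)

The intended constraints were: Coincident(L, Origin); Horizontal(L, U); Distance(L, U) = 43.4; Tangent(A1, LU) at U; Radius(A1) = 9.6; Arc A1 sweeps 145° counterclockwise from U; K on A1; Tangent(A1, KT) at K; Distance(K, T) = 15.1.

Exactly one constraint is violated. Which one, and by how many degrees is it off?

Tangent(A1, KT) at K — off by 5.50°.

L = (0.00, 0.00) ✓; L.y = 0.00, U.y = 0.00 ✓; |LU| = 43.40 ✓; ∠(WU, UL) = 90.00° ✓; |WU| = 9.600 ✓; bearing(W→K) − bearing(W→U) = 145.0° ✓; |WK| = 9.600 ✓; ∠(WK, KT) = 84.50° ✗; |KT| = 15.10 ✓.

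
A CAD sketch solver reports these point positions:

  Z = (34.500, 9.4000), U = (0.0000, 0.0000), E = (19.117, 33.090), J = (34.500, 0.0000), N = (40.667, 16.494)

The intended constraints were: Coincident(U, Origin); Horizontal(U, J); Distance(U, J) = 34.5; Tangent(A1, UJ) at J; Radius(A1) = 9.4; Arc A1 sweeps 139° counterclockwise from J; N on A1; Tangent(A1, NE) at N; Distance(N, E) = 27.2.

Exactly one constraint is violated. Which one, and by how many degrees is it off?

Tangent(A1, NE) at N — off by 3.40°.

U = (0.00, 0.00) ✓; U.y = 0.00, J.y = 0.00 ✓; |UJ| = 34.50 ✓; ∠(ZJ, JU) = 90.00° ✓; |ZJ| = 9.400 ✓; bearing(Z→N) − bearing(Z→J) = 139.0° ✓; |ZN| = 9.400 ✓; ∠(ZN, NE) = 86.60° ✗; |NE| = 27.20 ✓.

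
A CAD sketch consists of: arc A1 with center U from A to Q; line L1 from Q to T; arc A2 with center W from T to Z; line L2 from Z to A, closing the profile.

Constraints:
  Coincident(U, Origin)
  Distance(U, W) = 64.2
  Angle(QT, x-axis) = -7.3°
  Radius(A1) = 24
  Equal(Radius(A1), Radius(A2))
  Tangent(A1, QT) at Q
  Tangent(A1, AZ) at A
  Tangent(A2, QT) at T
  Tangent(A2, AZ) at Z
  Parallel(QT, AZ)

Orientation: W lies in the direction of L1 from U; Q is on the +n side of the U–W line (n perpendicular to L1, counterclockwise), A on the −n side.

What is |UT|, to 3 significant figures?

68.5

The slot axis is L1's direction at -7.3°, so u = (cos -7.3°, sin -7.3°) = (0.992, -0.127) and n = (−sin -7.3°, cos -7.3°) = (0.127, 0.992). U is at the origin and W lies 64.2 along u from U, so W = 64.2·u = (63.7, -8.16). Tangency of A1 to both parallel lines with radius 24.0 puts Q and A at U ± 24.0·n: Q = (3.05, 23.8), A = (-3.05, -23.8). Equal radii place T and Z the same way about W: T = W + 24.0·n = (66.7, 15.6), Z = W − 24.0·n = (60.6, -32.0). Then |UT| = |T − U| = 68.5.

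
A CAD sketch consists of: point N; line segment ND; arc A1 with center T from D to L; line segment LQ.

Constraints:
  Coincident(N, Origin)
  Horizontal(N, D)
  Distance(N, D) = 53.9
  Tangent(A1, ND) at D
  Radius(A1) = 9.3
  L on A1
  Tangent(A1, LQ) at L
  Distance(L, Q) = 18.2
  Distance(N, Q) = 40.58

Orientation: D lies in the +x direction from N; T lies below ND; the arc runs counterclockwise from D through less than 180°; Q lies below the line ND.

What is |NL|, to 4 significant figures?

46.43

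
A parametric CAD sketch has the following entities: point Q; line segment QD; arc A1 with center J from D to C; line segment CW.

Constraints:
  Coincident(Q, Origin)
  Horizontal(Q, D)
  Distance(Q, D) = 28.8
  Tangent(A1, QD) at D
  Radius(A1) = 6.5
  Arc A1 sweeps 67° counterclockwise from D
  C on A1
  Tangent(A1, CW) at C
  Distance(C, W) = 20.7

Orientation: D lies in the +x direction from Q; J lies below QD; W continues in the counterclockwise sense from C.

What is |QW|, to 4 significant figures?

27.32

Q is at the origin; Q and D share the same y with |QD| = 28.8 and D on the +x side, so D = (28.80, 0.000). A1 meets QD tangentially, so JD is at right angles to QD, so J = D + (0, -6.5) = (28.80, -6.500). On A1, D sits at bearing 90° from J; a 67° counterclockwise sweep puts C at bearing 157°, so C = J + 6.5·(cos 157°, sin 157°) = (22.82, -3.960). The tangent condition forces JC to be normal to CW, so CW runs along (−sin 157°, cos 157°); with |CW| = 20.7, W = (14.73, -23.01). Then |QW| = |W − Q| = 27.32.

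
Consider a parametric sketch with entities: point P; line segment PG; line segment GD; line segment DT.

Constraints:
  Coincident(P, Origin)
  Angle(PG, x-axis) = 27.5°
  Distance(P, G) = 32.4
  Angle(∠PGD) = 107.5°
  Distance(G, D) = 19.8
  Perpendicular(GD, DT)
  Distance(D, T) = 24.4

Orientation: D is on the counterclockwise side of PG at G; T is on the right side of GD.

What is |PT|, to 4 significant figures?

62.70

P is at the origin; PG runs at 27.5° with length 32.4, so G = 32.4·(cos 27.5°, sin 27.5°) = (28.74, 14.96). ∠PGD = 107.5°, so GD runs at 27.5° + (180° − 107.5°) = 100.0° from the x-axis; with |GD| = 19.8, D = G + 19.8·(cos 100.0°, sin 100.0°) = (25.30, 34.46). GD is perpendicular to DT; with |DT| = 24.4 on the right of GD, T = D + 24.4·(0.9848, 0.1736) = (49.33, 38.70). Then |PT| = |T − P| = 62.70.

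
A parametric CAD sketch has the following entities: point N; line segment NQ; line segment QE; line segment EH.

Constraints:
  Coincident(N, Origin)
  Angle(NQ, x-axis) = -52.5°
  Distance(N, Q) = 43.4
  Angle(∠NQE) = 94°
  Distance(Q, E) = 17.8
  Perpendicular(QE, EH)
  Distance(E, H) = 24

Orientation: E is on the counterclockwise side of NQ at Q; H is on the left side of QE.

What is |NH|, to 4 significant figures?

28.39

N is at the origin; NQ runs at -52.5° with length 43.4, so Q = 43.4·(cos -52.5°, sin -52.5°) = (26.42, -34.43). ∠NQE = 94.0°, so QE runs at -52.5° + (180° − 94.0°) = 33.50° from the x-axis; with |QE| = 17.8, E = Q + 17.8·(cos 33.50°, sin 33.50°) = (41.26, -24.61). QE is perpendicular to EH; with |EH| = 24.0 on the left of QE, H = E + 24.0·(-0.5519, 0.8339) = (28.02, -4.594). Then |NH| = |H − N| = 28.39.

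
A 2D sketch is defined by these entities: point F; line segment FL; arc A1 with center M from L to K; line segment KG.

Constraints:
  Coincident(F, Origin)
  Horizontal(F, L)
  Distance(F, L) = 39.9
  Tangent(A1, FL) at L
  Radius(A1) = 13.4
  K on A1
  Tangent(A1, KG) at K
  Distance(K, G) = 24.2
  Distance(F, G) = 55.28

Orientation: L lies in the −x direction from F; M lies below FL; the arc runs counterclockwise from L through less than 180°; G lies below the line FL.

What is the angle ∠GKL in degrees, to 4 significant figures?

117.7°

Checks: |MK| = 13.40 ✓; ∠(MK, KG) = 90.00° ✓; |KG| = 24.20 ✓; |FG| = 55.28 ✓.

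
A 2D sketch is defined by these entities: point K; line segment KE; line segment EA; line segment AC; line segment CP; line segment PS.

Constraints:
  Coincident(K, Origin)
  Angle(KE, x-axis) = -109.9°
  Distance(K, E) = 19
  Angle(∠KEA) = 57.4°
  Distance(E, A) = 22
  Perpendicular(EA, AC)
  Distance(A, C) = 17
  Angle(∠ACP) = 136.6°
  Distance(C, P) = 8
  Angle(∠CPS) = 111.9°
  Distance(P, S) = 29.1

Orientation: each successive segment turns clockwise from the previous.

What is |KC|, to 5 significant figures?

11.805

K is at the origin; KE runs at -109.9° with length 19.0, so E = (-6.4672, -17.865). ∠KEA = 57.4° gives EA at 127.50° from the x-axis; with |EA| = 22.0, A = (-19.860, -0.41170). The perpendicularity gives AC at right angles to EA, so AC runs at 37.500°; with |AC| = 17.0, C = (-6.3730, 9.9372). Then |KC| = |C − K| = 11.805.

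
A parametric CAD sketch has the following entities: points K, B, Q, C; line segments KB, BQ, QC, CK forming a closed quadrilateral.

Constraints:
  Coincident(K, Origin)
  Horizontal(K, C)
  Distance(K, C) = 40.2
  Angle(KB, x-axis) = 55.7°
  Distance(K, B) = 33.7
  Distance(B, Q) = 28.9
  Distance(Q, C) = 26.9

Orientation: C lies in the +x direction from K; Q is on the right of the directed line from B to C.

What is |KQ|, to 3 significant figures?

13.3

K is at the origin; K and C share the same y with |KC| = 40.2 and C in +x, so C = (40.2, 0). KB runs at 55.7° with |KB| = 33.7, so B = (19.0, 27.8). Q is determined by |BQ| = 28.9 and |QC| = 26.9 together: it lies at the intersection of circle(B, 28.9) and circle(C, 26.9). With |BC| = 35.0, the foot of the radical line on BC is 19.1 from B and the perpendicular offset is √(28.9² − 19.1²) = 21.7. Taking the right-of-BC solution: Q = (13.3, -0.496).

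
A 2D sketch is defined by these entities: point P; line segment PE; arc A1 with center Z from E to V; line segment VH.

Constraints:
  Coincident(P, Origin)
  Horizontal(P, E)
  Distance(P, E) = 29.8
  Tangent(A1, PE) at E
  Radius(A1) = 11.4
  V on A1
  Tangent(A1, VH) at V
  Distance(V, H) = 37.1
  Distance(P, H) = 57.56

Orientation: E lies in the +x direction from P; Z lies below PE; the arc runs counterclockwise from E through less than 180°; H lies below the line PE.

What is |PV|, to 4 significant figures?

23.60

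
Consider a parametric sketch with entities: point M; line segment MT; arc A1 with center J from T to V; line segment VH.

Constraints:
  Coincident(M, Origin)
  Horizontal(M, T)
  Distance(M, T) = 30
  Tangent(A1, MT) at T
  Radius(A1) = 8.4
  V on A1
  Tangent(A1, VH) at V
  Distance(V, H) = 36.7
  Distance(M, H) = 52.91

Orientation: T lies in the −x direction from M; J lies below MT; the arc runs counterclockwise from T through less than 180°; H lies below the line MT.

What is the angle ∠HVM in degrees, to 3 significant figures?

87.8°

Checks: M.y = 0.00, T.y = 0.00 ✓; |JV| = 8.400 ✓; ∠(JV, VH) = 90.00° ✓; |VH| = 36.70 ✓; |MH| = 52.91 ✓.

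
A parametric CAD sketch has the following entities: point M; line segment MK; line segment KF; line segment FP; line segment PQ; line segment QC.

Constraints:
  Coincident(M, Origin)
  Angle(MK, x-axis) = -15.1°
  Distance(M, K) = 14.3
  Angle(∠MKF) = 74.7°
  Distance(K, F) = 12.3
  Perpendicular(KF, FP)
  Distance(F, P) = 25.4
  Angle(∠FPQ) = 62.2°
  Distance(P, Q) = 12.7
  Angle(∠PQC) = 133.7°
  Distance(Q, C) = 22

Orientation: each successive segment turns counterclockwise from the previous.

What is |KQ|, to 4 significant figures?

19.51

The perpendicularity gives FP at right angles to KF, so FP runs at -179.8°; with |FP| = 25.4, P = (-11.64, 8.486). ∠FPQ = 62.2° gives PQ at -62.00° from the x-axis; with |PQ| = 12.7, Q = (-5.674, -2.727). Then |KQ| = |Q − K| = 19.51.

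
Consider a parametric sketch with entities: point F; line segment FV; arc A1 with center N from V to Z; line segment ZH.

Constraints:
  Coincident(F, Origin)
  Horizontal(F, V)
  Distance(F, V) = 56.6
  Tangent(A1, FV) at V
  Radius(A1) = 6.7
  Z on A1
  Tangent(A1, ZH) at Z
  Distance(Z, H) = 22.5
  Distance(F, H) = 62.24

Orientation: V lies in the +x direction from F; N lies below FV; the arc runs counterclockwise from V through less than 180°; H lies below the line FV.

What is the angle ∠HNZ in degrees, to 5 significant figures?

73.418°

F is at the origin; F and V share the same y with |FV| = 56.6 and V on the +x side, so V = (56.600, 0.0000). Tangency of A1 to FV means the radius NV is perpendicular to FV, so N = V + (0, -6.7) = (56.600, -6.7000). Since NZ ⟂ ZH (tangency), |NH| = √(6.7² + 22.5²) = 23.476 regardless of where Z sits on A1. So H lies on both circle(F, 62.24) and circle(N, 23.476); the below-FV intersection is H = (54.488, -30.081). Z is the foot of the tangent from H: Z = (50.033, -8.0267).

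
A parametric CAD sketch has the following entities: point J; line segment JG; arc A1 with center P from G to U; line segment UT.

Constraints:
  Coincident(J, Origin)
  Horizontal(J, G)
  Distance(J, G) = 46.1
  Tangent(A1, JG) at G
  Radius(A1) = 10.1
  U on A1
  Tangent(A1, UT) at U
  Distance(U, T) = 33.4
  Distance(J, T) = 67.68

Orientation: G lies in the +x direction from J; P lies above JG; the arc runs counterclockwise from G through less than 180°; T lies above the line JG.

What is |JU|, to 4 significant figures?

57.28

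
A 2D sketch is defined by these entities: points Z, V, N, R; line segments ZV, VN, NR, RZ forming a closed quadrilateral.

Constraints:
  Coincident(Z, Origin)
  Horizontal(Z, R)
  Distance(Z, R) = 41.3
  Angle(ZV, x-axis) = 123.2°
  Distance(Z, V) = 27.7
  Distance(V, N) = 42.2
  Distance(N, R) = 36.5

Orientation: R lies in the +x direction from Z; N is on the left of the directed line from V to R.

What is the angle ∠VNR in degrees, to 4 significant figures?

101.5°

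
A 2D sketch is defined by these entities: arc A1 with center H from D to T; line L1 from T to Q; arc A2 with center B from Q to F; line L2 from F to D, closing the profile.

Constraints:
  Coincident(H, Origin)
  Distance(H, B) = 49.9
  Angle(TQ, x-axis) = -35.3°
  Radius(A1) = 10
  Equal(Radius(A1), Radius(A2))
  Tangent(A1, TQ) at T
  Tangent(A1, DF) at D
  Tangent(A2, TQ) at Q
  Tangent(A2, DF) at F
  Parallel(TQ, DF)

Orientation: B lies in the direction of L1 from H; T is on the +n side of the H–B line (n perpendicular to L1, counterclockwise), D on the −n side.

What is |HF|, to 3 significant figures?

50.9

Tangency of A1 to both parallel lines with radius 10.0 puts T and D at H ± 10.0·n: T = (5.78, 8.16), D = (-5.78, -8.16). Equal radii place Q and F the same way about B: Q = B + 10.0·n = (46.5, -20.7), F = B − 10.0·n = (34.9, -37.0). Then |HF| = |F − H| = 50.9.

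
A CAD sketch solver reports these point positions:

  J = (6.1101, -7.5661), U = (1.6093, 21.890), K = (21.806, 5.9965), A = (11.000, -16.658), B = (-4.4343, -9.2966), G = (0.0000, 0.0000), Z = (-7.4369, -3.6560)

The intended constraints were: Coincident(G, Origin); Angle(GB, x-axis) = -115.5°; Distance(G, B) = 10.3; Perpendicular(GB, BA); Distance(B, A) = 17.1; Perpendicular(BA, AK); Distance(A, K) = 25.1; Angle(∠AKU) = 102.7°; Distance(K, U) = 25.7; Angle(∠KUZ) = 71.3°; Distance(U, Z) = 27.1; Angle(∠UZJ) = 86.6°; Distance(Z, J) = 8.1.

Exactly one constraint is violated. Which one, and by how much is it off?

Distance(Z, J) = 8.1 — off by 6.00.

G = (0.00, 0.00) ✓; GB at -115.5° ✓; |GB| = 10.30 ✓; ∠(GB, BA) = 90.00° ✓; |BA| = 17.10 ✓; ∠(BA, AK) = 90.00° ✓; |AK| = 25.10 ✓; ∠AKU = 102.7° ✓; |KU| = 25.70 ✓; ∠KUZ = 71.30° ✓; |UZ| = 27.10 ✓; ∠UZJ = 86.60° ✓; |ZJ| = 14.10 ✗.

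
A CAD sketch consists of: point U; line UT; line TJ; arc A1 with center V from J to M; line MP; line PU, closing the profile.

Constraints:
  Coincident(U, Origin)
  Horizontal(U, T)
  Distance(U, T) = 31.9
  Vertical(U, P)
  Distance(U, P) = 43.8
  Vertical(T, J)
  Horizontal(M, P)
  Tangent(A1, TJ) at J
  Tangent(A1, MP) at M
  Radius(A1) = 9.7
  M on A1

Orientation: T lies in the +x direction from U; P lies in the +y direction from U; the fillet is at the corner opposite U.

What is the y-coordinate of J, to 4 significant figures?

34.10

U is at the origin; U and T share the same y with |UT| = 31.9 and T on the +x side, so T = (31.90, 0.000). U and P share the same x with |UP| = 43.8 and P on the +y side, so P = (0.000, 43.80). The virtual corner opposite U is at (31.90, 43.80). A1 meets TJ tangentially, so VJ is at right angles to TJ and since A1 is tangent to MP there, VM ⟂ MP, with radius 9.7, so the center V sits 9.7 in from both sides at V = (22.20, 34.10). That places the tangent points at J = (31.90, 34.10) on TJ and M = (22.20, 43.80) on MP. So J.y = 34.10.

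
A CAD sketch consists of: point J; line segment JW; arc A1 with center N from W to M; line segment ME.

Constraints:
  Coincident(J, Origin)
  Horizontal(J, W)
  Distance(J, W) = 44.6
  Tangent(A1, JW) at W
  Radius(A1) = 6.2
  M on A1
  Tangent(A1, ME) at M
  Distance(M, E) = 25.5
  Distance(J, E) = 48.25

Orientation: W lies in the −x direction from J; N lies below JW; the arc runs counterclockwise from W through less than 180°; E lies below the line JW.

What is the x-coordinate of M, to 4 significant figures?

-49.91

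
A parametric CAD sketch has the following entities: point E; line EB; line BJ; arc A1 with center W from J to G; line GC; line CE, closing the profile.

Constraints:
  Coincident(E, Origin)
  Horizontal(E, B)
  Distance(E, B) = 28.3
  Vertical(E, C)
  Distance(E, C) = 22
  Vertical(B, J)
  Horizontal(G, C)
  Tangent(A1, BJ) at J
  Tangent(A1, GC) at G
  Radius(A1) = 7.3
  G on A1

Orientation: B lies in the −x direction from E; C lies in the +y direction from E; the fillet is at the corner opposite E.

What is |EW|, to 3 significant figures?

25.6

EC is vertical with |EC| = 22.0 and C on the +y side, so C = (0.00, 22.0). The virtual corner opposite E is at (-28.3, 22.0). The tangent condition forces WJ to be normal to BJ and tangency of A1 to GC means the radius WG is perpendicular to GC, with radius 7.3, so the center W sits 7.3 in from both sides at W = (-21.0, 14.7). Then |EW| = |W − E| = 25.6.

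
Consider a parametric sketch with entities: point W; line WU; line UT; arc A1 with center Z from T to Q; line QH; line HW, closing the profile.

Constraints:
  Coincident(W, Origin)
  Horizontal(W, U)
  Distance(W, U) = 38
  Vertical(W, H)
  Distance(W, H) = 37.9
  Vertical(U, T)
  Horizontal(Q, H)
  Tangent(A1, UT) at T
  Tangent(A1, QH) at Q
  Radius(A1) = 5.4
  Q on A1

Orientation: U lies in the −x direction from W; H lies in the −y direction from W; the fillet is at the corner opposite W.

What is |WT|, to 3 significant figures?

50.0

W is at the origin; WU is horizontal with |WU| = 38.0 and U on the −x side, so U = (-38.0, 0.00). W and H share the same x with |WH| = 37.9 and H on the −y side, so H = (0.00, -37.9). The virtual corner opposite W is at (-38.0, -37.9). A1 meets UT tangentially, so ZT is at right angles to UT and tangency of A1 to QH means the radius ZQ is perpendicular to QH, with radius 5.4, so the center Z sits 5.4 in from both sides at Z = (-32.6, -32.5). That places the tangent points at T = (-38.0, -32.5) on UT and Q = (-32.6, -37.9) on QH. Then |WT| = |T − W| = 50.0.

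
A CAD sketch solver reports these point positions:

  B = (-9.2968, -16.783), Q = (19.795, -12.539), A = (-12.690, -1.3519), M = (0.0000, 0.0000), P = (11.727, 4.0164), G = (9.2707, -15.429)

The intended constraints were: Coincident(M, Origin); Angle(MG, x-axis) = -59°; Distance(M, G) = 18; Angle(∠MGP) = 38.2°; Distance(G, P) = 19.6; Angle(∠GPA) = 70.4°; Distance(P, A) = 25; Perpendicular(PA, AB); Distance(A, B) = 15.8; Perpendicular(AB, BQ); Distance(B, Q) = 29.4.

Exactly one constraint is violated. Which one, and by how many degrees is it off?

Perpendicular(AB, BQ) — off by 4.10°.

M = (0.00, 0.00) ✓; MG at -59.00° ✓; |MG| = 18.00 ✓; ∠MGP = 38.20° ✓; |GP| = 19.60 ✓; ∠GPA = 70.40° ✓; |PA| = 25.00 ✓; ∠(PA, AB) = 90.00° ✓; |AB| = 15.80 ✓; ∠(AB, BQ) = 85.90° ✗; |BQ| = 29.40 ✓.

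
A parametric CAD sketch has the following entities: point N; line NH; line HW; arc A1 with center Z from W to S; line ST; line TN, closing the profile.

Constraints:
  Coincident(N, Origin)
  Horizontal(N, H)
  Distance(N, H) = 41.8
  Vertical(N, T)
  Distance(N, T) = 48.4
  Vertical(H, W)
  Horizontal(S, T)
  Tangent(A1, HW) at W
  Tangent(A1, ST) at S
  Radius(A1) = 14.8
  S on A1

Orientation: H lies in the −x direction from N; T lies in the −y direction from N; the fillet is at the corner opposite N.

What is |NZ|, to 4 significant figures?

43.10

N is at the origin; N and H share the same y with |NH| = 41.8 and H on the −x side, so H = (-41.80, 0.000). NT is vertical with |NT| = 48.4 and T on the −y side, so T = (0.000, -48.40). The virtual corner opposite N is at (-41.80, -48.40). A1 meets HW tangentially, so ZW is at right angles to HW and A1 meets ST tangentially, so ZS is at right angles to ST, with radius 14.8, so the center Z sits 14.8 in from both sides at Z = (-27.00, -33.60). Then |NZ| = |Z − N| = 43.10.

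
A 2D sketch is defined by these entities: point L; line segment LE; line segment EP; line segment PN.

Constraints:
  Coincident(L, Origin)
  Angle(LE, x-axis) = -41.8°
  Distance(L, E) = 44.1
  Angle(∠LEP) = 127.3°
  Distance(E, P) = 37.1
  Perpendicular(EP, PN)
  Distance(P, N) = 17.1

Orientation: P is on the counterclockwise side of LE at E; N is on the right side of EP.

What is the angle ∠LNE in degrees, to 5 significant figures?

14.522°

L is at the origin; LE runs at -41.8° with length 44.1, so E = 44.1·(cos -41.8°, sin -41.8°) = (32.875, -29.394). ∠LEP = 127.3°, so EP runs at -41.8° + (180° − 127.3°) = 10.900° from the x-axis; with |EP| = 37.1, P = E + 37.1·(cos 10.900°, sin 10.900°) = (69.306, -22.379). The perpendicularity gives PN at right angles to EP; with |PN| = 17.1 on the right of EP, N = P + 17.1·(0.18910, -0.98196) = (72.540, -39.170). Then cos ∠LNE = NL·NE / (|NL||NE|), giving 14.522°.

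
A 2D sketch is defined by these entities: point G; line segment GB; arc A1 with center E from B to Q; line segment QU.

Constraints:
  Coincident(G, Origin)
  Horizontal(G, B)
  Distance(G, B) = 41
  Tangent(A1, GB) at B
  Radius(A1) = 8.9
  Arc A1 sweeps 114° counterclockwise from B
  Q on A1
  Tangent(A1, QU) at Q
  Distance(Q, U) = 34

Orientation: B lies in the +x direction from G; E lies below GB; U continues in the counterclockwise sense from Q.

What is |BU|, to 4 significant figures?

43.95

G is at the origin; GB is horizontal with |GB| = 41.0 and B on the +x side, so B = (41.00, 0.000). Since A1 is tangent to GB there, EB ⟂ GB, so E = B + (0, -8.9) = (41.00, -8.900). On A1, B sits at bearing 90° from E; a 114° counterclockwise sweep puts Q at bearing 204°, so Q = E + 8.9·(cos 204°, sin 204°) = (32.87, -12.52). Tangency of A1 to QU means the radius EQ is perpendicular to QU, so QU runs along (−sin 204°, cos 204°); with |QU| = 34.0, U = (46.70, -43.58). Then |BU| = |U − B| = 43.95.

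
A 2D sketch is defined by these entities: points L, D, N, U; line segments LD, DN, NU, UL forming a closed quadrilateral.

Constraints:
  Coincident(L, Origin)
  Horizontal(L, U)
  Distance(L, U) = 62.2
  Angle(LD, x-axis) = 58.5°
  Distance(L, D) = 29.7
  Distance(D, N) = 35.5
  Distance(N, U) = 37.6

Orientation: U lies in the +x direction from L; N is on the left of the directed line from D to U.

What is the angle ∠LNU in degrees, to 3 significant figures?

74.1°

L is at the origin; L and U share the same y with |LU| = 62.2 and U in +x, so U = (62.2, 0). LD runs at 58.5° with |LD| = 29.7, so D = (15.5, 25.3). N is determined by |DN| = 35.5 and |NU| = 37.6 together: it lies at the intersection of circle(D, 35.5) and circle(U, 37.6). With |DU| = 53.1, the foot of the radical line on DU is 25.1 from D and the perpendicular offset is √(35.5² − 25.1²) = 25.1. Taking the left-of-DU solution: N = (49.6, 35.4).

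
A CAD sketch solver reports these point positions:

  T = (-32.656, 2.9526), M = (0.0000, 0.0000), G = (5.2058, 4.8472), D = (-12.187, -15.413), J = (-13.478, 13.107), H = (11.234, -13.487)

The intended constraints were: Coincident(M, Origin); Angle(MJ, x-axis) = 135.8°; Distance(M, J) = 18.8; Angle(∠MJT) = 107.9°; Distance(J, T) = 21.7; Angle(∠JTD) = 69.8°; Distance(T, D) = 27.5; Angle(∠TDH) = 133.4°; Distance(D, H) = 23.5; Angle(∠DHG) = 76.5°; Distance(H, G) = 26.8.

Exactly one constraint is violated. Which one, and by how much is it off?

Distance(H, G) = 26.8 — off by 7.50.

M = (0.00, 0.00) ✓; MJ at 135.8° ✓; |MJ| = 18.80 ✓; ∠MJT = 107.9° ✓; |JT| = 21.70 ✓; ∠JTD = 69.80° ✓; |TD| = 27.50 ✓; ∠TDH = 133.4° ✓; |DH| = 23.50 ✓; ∠DHG = 76.50° ✓; |HG| = 19.30 ✗.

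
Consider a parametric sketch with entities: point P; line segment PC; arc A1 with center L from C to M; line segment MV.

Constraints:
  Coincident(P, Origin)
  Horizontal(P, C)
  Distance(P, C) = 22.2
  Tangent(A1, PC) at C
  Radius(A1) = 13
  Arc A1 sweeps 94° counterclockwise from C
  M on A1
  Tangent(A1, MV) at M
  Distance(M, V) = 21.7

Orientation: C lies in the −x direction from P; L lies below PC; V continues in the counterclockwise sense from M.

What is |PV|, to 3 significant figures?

49.0

On A1, C sits at bearing 90° from L; a 94° counterclockwise sweep puts M at bearing 184°, so M = L + 13.0·(cos 184°, sin 184°) = (-35.2, -13.9). Since A1 is tangent to MV there, LM ⟂ MV, so MV runs along (−sin 184°, cos 184°); with |MV| = 21.7, V = (-33.7, -35.6). Then |PV| = |V − P| = 49.0.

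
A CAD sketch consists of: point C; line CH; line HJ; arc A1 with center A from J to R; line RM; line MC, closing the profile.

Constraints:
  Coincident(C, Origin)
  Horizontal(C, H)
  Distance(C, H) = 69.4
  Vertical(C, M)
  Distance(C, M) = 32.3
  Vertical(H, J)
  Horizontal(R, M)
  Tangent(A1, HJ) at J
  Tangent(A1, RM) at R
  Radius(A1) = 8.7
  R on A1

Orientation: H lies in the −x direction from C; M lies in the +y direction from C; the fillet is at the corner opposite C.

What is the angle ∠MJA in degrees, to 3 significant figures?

7.15°

C is at the origin; CH is horizontal with |CH| = 69.4 and H on the −x side, so H = (-69.4, 0.00). C and M share the same x with |CM| = 32.3 and M on the +y side, so M = (0.00, 32.3). The virtual corner opposite C is at (-69.4, 32.3). Since A1 is tangent to HJ there, AJ ⟂ HJ and the tangent condition forces AR to be normal to RM, with radius 8.7, so the center A sits 8.7 in from both sides at A = (-60.7, 23.6). That places the tangent points at J = (-69.4, 23.6) on HJ and R = (-60.7, 32.3) on RM. Then cos ∠MJA = JM·JA / (|JM||JA|), giving 7.15°.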